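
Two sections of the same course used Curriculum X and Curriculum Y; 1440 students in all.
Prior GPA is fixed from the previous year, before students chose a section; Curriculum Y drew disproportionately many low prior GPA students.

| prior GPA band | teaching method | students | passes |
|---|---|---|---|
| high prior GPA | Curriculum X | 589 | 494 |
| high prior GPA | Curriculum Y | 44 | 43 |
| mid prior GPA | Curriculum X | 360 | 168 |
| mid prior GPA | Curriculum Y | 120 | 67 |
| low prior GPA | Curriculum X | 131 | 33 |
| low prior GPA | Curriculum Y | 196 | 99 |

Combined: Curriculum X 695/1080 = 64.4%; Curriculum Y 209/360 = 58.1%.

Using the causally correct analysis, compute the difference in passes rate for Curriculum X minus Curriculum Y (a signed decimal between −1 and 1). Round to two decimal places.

-0.15

The prior GPA band-specific comparison favours Curriculum Y throughout, but the pooled figures favour Curriculum X. The question is whether to condition on prior GPA band.
Here prior GPA band is a common cause — it drives both which teaching method a case falls under and the outcome. The crude comparison mixes populations; the stratum-specific rates are the causally relevant ones.
Adjusting over the population distribution of prior GPA band: 0.440·(0.839−0.977) + 0.333·(0.467−0.558) + 0.227·(0.252−0.505) = -0.149.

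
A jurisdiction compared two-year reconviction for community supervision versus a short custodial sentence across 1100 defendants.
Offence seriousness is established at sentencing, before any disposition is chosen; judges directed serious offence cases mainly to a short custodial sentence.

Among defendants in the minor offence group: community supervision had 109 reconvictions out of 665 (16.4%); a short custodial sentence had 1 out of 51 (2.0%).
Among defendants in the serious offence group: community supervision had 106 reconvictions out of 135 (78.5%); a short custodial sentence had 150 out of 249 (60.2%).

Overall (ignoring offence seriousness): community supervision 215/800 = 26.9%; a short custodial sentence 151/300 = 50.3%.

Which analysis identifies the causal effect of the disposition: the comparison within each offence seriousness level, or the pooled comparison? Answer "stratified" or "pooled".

stratified

Nothing the disposition does changes offence seriousness; the imbalance is an allocation artefact. With offence seriousness also predicting the outcome, the pooled figure is confounded, and the within-stratum comparison is the causal one.
Within each level — minor offence: 16.4% vs 2.0%; serious offence: 78.5% vs 60.2% — a short custodial sentence is lower every time.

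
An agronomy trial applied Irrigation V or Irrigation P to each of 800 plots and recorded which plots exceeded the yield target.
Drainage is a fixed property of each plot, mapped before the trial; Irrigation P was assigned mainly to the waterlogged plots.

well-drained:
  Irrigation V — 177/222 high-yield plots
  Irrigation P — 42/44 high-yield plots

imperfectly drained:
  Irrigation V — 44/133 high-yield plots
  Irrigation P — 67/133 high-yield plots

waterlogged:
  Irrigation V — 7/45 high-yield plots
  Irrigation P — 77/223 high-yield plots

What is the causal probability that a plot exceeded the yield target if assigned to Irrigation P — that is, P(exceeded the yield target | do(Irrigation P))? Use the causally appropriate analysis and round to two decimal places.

Field drainage is set before the irrigation has any effect — it is not caused by the irrigation — and it independently drives the outcome. That makes it a confounder, so the causal comparison is within field drainage levels.
Standardising Irrigation P to the population field drainage mix: 0.333·42/44 + 0.333·67/133 + 0.335·77/223 = 0.601.

0.60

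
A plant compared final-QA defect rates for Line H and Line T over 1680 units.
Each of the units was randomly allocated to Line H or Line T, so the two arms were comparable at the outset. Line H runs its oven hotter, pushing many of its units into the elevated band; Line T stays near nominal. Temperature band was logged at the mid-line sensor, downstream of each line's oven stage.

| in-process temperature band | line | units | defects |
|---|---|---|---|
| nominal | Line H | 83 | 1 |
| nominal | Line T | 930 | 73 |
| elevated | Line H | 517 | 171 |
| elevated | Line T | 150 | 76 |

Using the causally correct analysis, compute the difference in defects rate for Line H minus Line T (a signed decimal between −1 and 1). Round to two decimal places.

In-process temperature band here is a post-treatment variable shaped by the line; conditioning on it would introduce bias rather than remove it. The overall comparison is the causal one.
The causal difference is the pooled difference: 0.287 − 0.138 = +0.149.

+0.15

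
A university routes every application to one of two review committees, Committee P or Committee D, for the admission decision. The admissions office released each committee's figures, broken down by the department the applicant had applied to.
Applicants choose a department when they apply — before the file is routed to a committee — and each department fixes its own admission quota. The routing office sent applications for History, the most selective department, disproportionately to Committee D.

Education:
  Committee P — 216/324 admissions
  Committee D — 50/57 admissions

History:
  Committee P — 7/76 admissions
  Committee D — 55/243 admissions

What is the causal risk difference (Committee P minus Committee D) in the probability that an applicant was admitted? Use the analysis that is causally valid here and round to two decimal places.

Committee D is higher inside every department stratum but Committee P is higher in aggregate. Whether to stratify depends on how department relates to the review committee.
Since department is a pre-existing factor (not a product of the review committee) and it affects the outcome on its own, it is a confounder. The stratified rates, not the pooled rate, identify the causal effect.
Adjusting over the population distribution of department: 0.544·(0.667−0.877) + 0.456·(0.092−0.226) = -0.176.

-0.18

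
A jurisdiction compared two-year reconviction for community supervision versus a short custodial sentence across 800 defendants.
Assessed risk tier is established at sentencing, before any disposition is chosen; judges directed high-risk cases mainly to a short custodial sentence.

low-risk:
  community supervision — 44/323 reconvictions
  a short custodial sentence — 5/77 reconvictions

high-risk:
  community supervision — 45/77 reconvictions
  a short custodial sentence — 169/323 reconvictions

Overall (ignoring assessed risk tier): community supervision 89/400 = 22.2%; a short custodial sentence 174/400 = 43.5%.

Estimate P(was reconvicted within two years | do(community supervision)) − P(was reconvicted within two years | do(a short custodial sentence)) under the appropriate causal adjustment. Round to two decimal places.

Assessed risk tier is set before the disposition has any effect — it is not caused by the disposition — and it independently drives the outcome. That makes it a confounder, so the causal comparison is within assessed risk tier levels.
Adjusting over the population distribution of assessed risk tier: 0.500·(0.136−0.065) + 0.500·(0.584−0.523) = +0.066.

+0.07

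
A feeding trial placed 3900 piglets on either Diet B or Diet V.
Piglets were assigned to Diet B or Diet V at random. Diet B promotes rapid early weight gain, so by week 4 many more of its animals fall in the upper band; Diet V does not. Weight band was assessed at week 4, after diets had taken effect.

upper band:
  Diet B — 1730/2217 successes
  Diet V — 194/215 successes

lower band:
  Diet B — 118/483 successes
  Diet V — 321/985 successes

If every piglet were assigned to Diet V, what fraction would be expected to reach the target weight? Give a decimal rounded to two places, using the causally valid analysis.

Diet V is higher inside every week-4 weight band stratum but Diet B is higher in aggregate. Whether to stratify depends on how week-4 weight band relates to the diet.
Week-4 weight band here is a post-treatment variable shaped by the diet; conditioning on it would introduce bias rather than remove it. The overall comparison is the causal one.
So P(outcome | do(Diet V)) is just the pooled rate for Diet V: 515/1200 = 0.429.

0.43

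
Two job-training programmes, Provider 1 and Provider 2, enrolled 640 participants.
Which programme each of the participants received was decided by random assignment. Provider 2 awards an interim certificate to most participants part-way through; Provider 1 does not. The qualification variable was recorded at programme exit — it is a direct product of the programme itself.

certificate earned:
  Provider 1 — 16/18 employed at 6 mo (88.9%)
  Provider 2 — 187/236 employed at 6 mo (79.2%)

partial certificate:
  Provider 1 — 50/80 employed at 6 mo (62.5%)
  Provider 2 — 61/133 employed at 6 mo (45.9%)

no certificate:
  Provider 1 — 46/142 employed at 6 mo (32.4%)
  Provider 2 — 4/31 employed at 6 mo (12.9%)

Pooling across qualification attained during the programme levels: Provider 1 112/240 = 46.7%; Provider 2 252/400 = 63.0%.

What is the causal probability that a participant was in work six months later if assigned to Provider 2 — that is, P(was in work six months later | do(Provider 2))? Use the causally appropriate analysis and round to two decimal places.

0.63

The qualification attained during the programme-specific comparison favours Provider 1 throughout, but the pooled figures favour Provider 2. The question is whether to condition on qualification attained during the programme.
Qualification attained during the programme is downstream of the programme. One should not condition on a consequence of treatment, so the overall rates are the right comparison.
So P(outcome | do(Provider 2)) is just the pooled rate for Provider 2: 252/400 = 0.630.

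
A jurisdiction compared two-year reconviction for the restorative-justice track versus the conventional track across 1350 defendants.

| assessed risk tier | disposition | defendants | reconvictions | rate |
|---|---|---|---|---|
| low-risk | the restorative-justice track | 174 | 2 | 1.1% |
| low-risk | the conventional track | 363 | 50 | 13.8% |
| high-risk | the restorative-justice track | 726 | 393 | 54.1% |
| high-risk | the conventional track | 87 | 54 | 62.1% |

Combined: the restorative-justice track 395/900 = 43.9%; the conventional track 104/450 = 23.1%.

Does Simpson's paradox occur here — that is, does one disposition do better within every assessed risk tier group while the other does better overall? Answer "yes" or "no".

yes

Within each assessed risk tier level (low-risk 1.1% vs 13.8%; high-risk 54.1% vs 62.1%), the restorative-justice track has the lower rate every time. Pooled: 43.9% vs 23.1% — the conventional track has the lower rate overall. The two comparisons disagree.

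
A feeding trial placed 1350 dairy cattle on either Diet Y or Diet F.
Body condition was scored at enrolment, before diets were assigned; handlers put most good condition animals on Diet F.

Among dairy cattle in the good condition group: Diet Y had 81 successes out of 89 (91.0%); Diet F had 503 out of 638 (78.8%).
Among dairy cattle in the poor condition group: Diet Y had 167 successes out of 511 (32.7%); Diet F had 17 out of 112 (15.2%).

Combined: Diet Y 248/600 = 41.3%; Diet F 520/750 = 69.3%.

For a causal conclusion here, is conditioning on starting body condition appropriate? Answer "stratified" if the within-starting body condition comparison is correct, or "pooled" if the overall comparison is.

Starting body condition differs across diets for reasons unrelated to any effect of the diet itself, and it separately predicts the outcome — a classic confounder. We must compare within starting body condition levels.
Within each level — good condition: 91.0% vs 78.8%; poor condition: 32.7% vs 15.2% — Diet Y is higher every time.

stratified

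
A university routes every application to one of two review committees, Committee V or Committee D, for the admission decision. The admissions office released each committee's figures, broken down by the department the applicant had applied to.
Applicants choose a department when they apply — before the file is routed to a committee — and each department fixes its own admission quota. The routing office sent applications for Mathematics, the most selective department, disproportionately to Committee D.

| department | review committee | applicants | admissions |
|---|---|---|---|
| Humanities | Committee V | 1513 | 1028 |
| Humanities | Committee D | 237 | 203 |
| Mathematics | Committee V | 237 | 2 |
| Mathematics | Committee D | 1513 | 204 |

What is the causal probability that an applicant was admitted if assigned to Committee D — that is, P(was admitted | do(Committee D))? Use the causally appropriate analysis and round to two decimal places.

0.50

The department-specific comparison favours Committee D throughout, but the pooled figures favour Committee V. The question is whether to condition on department.
Department differs across review committees for reasons unrelated to any effect of the review committee itself, and it separately predicts the outcome — a classic confounder. We must compare within department levels.
Standardising Committee D to the population department mix: 0.500·203/237 + 0.500·204/1513 = 0.496.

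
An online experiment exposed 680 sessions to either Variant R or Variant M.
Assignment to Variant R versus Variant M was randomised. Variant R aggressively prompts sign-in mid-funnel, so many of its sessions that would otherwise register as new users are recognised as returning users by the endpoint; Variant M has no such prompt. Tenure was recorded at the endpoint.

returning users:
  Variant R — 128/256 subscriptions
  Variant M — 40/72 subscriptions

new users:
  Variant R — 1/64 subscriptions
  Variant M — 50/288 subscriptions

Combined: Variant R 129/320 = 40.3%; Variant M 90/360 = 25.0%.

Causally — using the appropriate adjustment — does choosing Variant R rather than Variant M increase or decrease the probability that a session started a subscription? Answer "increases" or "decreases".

Variant M is higher inside every user tenure stratum but Variant R is higher in aggregate. Whether to stratify depends on how user tenure relates to the variant.
User tenure here is a post-treatment variable shaped by the variant; conditioning on it would introduce bias rather than remove it. The overall comparison is the causal one.
Pooled: Variant R 40.3% vs Variant M 25.0%; Variant R is higher overall.

increases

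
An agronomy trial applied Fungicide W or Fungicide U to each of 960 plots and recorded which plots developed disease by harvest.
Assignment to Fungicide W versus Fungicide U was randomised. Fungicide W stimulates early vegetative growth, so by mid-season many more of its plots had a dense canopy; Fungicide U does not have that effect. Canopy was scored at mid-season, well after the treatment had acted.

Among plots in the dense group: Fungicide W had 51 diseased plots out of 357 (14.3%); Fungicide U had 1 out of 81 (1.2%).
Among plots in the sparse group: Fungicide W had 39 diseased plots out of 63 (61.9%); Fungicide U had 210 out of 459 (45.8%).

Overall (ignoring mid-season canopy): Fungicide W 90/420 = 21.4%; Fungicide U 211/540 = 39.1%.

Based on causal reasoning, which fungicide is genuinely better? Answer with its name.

Fungicide W

The mid-season canopy-specific comparison favours Fungicide U throughout, but the pooled figures favour Fungicide W. The question is whether to condition on mid-season canopy.
Stratifying would compare fungicides among plots the fungicides themselves sorted into mid-season canopy groups — a form of selection on an intermediate. The unconditioned pooled rates give the total causal effect.
Pooled: Fungicide W 21.4% vs Fungicide U 39.1%; Fungicide W is lower overall.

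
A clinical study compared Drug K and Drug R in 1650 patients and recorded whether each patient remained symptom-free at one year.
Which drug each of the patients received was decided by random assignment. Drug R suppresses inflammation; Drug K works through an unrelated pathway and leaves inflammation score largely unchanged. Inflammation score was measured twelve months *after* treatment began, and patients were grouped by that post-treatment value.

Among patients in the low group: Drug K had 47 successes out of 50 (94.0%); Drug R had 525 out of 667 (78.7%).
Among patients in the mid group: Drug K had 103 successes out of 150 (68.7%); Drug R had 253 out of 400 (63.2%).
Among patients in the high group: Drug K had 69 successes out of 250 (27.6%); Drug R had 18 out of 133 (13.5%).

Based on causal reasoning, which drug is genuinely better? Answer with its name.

Drug R

Because the drug influences inflammation score, inflammation score is a post-treatment mediator, not a confounder. Stratifying on it would bias the estimate; the causal effect is the crude pooled difference.
Pooled: Drug K 48.7% vs Drug R 66.3%; Drug R is higher overall.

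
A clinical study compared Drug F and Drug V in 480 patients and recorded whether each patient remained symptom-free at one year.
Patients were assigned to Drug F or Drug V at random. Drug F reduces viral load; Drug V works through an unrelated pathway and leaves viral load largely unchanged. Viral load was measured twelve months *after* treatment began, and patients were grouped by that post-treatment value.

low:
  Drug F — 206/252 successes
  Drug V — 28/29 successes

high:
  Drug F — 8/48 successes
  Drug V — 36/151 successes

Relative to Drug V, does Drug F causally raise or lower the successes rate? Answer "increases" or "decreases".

increases

Viral load is recorded after the drug and is itself shifted by it — it sits on the causal path from drug to outcome. Conditioning on a mediator would strip out part of the effect we want; the pooled comparison gives the total causal effect.
Pooled: Drug F 71.3% vs Drug V 35.6%; Drug F is higher overall.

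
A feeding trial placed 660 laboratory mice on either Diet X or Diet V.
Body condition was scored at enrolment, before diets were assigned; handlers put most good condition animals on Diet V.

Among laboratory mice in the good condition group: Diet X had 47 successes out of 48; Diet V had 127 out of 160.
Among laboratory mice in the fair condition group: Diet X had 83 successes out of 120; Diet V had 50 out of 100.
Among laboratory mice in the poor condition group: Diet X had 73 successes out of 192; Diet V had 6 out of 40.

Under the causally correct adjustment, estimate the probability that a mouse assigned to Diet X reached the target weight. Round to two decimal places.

0.67

The imbalance in starting body condition arose from how laboratory mice were allocated, not from anything the diet did; and starting body condition independently affects the outcome. The pooled gap is confounded — condition on starting body condition.
Standardising Diet X to the population starting body condition mix: 0.315·47/48 + 0.333·83/120 + 0.352·73/192 = 0.673.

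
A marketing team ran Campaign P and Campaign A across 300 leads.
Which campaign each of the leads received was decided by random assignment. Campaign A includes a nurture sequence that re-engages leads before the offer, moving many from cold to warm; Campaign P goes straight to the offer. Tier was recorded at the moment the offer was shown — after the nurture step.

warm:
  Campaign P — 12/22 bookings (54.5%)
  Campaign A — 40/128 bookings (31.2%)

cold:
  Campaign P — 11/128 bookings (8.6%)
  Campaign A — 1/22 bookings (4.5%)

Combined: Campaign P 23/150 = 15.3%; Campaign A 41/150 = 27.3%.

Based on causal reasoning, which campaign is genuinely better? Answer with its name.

Campaign P is higher inside every engagement tier stratum but Campaign A is higher in aggregate. Whether to stratify depends on how engagement tier relates to the campaign.
The distribution of engagement tier is itself part of what the campaign does — it is an intermediate outcome. Holding it fixed would remove that part of the effect; the total effect is the pooled difference.
Pooled: Campaign P 15.3% vs Campaign A 27.3%; Campaign A is higher overall.

Campaign A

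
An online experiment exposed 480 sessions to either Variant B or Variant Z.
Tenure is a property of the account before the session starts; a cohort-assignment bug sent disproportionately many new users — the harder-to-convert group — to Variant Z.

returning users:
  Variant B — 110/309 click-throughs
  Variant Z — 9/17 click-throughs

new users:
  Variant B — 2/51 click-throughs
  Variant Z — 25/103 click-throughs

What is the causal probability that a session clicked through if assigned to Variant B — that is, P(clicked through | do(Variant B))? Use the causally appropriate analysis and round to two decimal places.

The stratified and pooled comparisons disagree (Variant Z wins within each user tenure; Variant B wins overall), so the answer turns on the causal role of user tenure.
User tenure satisfies the back-door criterion: it is not a descendant of the variant, and it blocks the spurious path from variant to outcome. Adjusting for it (i.e., using the within-user tenure rates) gives the causal effect.
Standardising Variant B to the population user tenure mix: 0.679·110/309 + 0.321·2/51 = 0.254.

0.25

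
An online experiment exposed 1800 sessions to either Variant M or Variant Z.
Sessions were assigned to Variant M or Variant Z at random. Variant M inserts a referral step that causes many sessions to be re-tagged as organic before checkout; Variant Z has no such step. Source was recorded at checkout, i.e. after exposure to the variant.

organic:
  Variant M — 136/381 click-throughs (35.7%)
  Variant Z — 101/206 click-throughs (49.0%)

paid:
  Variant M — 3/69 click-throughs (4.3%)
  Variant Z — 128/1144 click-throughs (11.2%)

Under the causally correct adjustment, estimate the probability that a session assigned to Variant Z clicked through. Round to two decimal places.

Variant Z is higher inside every traffic source stratum but Variant M is higher in aggregate. Whether to stratify depends on how traffic source relates to the variant.
Traffic source is downstream of the variant. One should not condition on a consequence of treatment, so the overall rates are the right comparison.
So P(outcome | do(Variant Z)) is just the pooled rate for Variant Z: 229/1350 = 0.170.

0.17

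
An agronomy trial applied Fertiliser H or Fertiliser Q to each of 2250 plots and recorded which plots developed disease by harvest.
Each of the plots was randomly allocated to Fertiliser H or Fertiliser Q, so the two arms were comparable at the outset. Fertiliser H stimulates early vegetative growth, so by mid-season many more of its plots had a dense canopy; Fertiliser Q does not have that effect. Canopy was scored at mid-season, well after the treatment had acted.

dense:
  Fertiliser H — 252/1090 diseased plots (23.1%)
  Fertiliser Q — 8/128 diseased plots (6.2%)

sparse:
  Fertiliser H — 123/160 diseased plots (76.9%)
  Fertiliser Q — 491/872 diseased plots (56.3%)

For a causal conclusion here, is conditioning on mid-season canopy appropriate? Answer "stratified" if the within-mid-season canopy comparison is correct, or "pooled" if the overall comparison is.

Because the fertiliser influences mid-season canopy, mid-season canopy is a post-treatment mediator, not a confounder. Stratifying on it would bias the estimate; the causal effect is the crude pooled difference.
Pooled: Fertiliser H 30.0% vs Fertiliser Q 49.9%; Fertiliser H is lower overall.

pooled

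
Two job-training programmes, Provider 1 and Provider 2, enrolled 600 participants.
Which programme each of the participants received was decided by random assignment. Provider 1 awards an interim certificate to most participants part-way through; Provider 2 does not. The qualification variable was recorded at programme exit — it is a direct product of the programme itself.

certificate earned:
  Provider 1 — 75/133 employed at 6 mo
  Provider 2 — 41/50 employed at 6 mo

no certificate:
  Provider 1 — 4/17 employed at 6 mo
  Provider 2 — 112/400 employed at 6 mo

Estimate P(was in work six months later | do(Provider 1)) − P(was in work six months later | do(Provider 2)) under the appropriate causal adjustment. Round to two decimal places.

The distribution of qualification attained during the programme is itself part of what the programme does — it is an intermediate outcome. Holding it fixed would remove that part of the effect; the total effect is the pooled difference.
The causal difference is the pooled difference: 0.527 − 0.340 = +0.187.

+0.19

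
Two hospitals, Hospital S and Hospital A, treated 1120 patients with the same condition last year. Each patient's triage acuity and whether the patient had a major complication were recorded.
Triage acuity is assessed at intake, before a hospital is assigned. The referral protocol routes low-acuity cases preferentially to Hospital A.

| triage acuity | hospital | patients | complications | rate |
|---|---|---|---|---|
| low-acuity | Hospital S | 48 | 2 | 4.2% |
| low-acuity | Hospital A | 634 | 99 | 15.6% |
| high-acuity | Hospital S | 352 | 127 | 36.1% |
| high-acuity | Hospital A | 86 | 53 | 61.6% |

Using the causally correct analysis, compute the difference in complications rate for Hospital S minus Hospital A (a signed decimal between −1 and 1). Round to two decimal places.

Nothing the hospital does changes triage acuity; the imbalance is an allocation artefact. With triage acuity also predicting the outcome, the pooled figure is confounded, and the within-stratum comparison is the causal one.
Adjusting over the population distribution of triage acuity: 0.609·(0.042−0.156) + 0.391·(0.361−0.616) = -0.170.

-0.17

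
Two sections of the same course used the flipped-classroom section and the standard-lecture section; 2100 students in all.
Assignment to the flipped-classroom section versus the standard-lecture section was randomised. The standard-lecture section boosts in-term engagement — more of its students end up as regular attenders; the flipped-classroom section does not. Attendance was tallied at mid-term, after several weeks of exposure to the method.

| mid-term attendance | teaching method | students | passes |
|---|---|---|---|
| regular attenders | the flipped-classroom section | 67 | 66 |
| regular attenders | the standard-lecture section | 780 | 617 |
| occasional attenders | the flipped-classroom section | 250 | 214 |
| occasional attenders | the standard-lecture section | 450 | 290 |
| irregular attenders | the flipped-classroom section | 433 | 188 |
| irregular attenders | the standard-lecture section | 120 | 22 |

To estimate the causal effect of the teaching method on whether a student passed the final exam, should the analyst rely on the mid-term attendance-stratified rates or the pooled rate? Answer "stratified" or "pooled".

The distribution of mid-term attendance is itself part of what the teaching method does — it is an intermediate outcome. Holding it fixed would remove that part of the effect; the total effect is the pooled difference.
Pooled: the flipped-classroom section 62.4% vs the standard-lecture section 68.8%; the standard-lecture section is higher overall.

pooled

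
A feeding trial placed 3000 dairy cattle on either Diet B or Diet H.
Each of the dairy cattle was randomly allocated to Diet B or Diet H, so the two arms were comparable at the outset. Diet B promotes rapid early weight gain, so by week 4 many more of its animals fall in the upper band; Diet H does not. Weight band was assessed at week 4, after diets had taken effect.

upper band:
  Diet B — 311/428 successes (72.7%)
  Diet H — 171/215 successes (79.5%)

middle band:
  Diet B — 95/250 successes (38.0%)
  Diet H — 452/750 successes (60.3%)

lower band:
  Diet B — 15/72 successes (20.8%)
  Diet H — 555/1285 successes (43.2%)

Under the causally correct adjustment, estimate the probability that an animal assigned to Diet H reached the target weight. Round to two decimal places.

0.52

Week-4 weight band lies on the pathway diet → week-4 weight band → outcome, so adjusting for it blocks the indirect effect. For the total causal effect of diet, use the unadjusted pooled rates.
So P(outcome | do(Diet H)) is just the pooled rate for Diet H: 1178/2250 = 0.524.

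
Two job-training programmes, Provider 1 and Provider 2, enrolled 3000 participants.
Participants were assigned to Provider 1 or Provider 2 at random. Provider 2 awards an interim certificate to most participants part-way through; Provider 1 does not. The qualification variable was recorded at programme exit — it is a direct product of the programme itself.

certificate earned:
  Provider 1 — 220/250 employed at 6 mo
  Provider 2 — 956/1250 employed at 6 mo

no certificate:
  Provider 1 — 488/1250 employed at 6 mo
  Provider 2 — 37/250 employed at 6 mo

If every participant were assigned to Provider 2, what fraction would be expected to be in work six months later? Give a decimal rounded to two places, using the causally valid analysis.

The qualification attained during the programme-specific comparison favours Provider 1 throughout, but the pooled figures favour Provider 2. The question is whether to condition on qualification attained during the programme.
The distribution of qualification attained during the programme is itself part of what the programme does — it is an intermediate outcome. Holding it fixed would remove that part of the effect; the total effect is the pooled difference.
So P(outcome | do(Provider 2)) is just the pooled rate for Provider 2: 993/1500 = 0.662.

0.66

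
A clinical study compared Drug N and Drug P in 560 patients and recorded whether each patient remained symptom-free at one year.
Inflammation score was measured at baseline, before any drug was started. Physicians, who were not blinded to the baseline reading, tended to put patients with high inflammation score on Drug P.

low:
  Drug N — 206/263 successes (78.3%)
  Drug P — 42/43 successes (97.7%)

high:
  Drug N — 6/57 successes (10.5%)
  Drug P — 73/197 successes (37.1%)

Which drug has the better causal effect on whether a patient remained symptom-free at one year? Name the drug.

Drug P

Within every inflammation score level Drug P has the higher rate, yet pooled Drug N does — Simpson's reversal.
Inflammation score is set before the drug has any effect — it is not caused by the drug — and it independently drives the outcome. That makes it a confounder, so the causal comparison is within inflammation score levels.
Within each level — low: 78.3% vs 97.7%; high: 10.5% vs 37.1% — Drug P is higher every time.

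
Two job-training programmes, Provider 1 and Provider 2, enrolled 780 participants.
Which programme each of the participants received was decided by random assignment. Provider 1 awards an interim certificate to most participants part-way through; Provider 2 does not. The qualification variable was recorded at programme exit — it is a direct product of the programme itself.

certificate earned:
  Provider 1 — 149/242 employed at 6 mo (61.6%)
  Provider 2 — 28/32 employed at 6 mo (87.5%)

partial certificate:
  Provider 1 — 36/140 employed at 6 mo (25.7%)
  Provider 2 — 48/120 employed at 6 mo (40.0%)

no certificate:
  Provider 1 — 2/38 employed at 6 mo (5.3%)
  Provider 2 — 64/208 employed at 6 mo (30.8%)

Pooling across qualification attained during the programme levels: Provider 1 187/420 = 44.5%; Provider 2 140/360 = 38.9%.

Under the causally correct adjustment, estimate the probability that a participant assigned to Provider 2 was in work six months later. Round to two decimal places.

0.39

Provider 2 is higher inside every qualification attained during the programme stratum but Provider 1 is higher in aggregate. Whether to stratify depends on how qualification attained during the programme relates to the programme.
Qualification attained during the programme lies on the pathway programme → qualification attained during the programme → outcome, so adjusting for it blocks the indirect effect. For the total causal effect of programme, use the unadjusted pooled rates.
So P(outcome | do(Provider 2)) is just the pooled rate for Provider 2: 140/360 = 0.389.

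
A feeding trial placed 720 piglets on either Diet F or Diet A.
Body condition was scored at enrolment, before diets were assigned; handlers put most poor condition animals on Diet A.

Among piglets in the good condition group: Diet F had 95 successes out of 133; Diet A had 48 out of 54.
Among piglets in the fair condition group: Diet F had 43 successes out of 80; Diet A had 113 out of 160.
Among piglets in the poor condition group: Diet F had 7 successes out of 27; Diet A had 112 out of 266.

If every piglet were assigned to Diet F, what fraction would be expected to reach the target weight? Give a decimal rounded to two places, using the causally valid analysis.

0.47

Nothing the diet does changes starting body condition; the imbalance is an allocation artefact. With starting body condition also predicting the outcome, the pooled figure is confounded, and the within-stratum comparison is the causal one.
Standardising Diet F to the population starting body condition mix: 0.260·95/133 + 0.333·43/80 + 0.407·7/27 = 0.470.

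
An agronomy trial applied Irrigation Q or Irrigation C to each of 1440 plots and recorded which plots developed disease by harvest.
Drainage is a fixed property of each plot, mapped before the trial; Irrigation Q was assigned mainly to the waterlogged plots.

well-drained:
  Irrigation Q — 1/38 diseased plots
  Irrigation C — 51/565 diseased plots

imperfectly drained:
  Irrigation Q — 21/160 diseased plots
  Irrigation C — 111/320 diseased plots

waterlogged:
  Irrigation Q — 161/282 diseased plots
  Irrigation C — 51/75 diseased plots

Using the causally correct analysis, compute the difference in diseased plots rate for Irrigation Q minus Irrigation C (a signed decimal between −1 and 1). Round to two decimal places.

Nothing the irrigation does changes field drainage; the imbalance is an allocation artefact. With field drainage also predicting the outcome, the pooled figure is confounded, and the within-stratum comparison is the causal one.
Adjusting over the population distribution of field drainage: 0.419·(0.026−0.090) + 0.333·(0.131−0.347) + 0.248·(0.571−0.680) = -0.126.

-0.13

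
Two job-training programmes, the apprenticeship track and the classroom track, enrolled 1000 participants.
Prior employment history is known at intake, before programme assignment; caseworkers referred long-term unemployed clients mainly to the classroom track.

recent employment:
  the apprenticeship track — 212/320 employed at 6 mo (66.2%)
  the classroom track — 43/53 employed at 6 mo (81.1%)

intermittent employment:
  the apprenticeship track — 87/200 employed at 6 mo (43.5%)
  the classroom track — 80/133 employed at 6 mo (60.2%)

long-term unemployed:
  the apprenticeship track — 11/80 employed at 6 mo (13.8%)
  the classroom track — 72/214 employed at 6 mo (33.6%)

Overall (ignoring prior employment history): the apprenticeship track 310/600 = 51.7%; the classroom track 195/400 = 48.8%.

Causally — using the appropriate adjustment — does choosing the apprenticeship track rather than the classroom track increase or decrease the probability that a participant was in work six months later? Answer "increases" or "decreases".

The prior employment history-specific comparison favours the classroom track throughout, but the pooled figures favour the apprenticeship track. The question is whether to condition on prior employment history.
Prior employment history is set before the programme has any effect — it is not caused by the programme — and it independently drives the outcome. That makes it a confounder, so the causal comparison is within prior employment history levels.
Within each level — recent employment: 66.2% vs 81.1%; intermittent employment: 43.5% vs 60.2%; long-term unemployed: 13.8% vs 33.6% — the classroom track is higher every time.

decreases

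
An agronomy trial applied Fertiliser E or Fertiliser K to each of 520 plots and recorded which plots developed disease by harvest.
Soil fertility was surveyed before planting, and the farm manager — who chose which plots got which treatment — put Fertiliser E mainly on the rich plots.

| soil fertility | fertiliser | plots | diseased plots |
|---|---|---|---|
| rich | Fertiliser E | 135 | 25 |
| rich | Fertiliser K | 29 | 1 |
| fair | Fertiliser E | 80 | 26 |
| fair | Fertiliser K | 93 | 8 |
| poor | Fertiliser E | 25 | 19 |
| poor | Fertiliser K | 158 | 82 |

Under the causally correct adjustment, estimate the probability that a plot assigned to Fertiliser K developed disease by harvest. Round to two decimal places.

0.22

Soil fertility satisfies the back-door criterion: it is not a descendant of the fertiliser, and it blocks the spurious path from fertiliser to outcome. Adjusting for it (i.e., using the within-soil fertility rates) gives the causal effect.
Standardising Fertiliser K to the population soil fertility mix: 0.315·1/29 + 0.333·8/93 + 0.352·82/158 = 0.222.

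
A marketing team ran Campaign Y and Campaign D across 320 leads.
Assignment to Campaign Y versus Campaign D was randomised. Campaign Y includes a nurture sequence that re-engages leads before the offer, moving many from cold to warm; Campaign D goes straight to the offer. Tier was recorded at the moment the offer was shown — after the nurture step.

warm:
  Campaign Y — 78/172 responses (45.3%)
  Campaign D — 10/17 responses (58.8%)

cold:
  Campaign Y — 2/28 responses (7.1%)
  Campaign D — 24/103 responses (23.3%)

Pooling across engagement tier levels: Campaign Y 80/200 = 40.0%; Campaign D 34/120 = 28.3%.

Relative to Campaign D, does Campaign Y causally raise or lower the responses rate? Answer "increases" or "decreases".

The engagement tier-specific comparison favours Campaign D throughout, but the pooled figures favour Campaign Y. The question is whether to condition on engagement tier.
Stratifying would compare campaigns among leads the campaigns themselves sorted into engagement tier groups — a form of selection on an intermediate. The unconditioned pooled rates give the total causal effect.
Pooled: Campaign Y 40.0% vs Campaign D 28.3%; Campaign Y is higher overall.

increases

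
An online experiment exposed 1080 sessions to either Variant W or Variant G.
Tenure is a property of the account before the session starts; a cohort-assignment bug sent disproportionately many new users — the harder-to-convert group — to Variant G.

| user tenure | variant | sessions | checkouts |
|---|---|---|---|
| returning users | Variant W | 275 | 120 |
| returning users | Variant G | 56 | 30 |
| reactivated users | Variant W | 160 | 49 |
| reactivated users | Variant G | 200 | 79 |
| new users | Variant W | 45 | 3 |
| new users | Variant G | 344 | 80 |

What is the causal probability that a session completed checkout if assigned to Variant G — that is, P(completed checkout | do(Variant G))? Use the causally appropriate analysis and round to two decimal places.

User tenure differs across variants for reasons unrelated to any effect of the variant itself, and it separately predicts the outcome — a classic confounder. We must compare within user tenure levels.
Standardising Variant G to the population user tenure mix: 0.306·30/56 + 0.333·79/200 + 0.360·80/344 = 0.380.

0.38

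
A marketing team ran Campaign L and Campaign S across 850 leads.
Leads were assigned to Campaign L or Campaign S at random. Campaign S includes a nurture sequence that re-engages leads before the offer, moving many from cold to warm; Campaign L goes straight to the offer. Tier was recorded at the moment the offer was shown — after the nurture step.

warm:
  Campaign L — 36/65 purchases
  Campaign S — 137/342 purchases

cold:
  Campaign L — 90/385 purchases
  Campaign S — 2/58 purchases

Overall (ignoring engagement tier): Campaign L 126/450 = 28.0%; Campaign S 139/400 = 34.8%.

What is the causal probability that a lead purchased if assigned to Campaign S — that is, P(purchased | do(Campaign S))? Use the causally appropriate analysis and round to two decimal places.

Because the campaign influences engagement tier, engagement tier is a post-treatment mediator, not a confounder. Stratifying on it would bias the estimate; the causal effect is the crude pooled difference.
So P(outcome | do(Campaign S)) is just the pooled rate for Campaign S: 139/400 = 0.347.

0.35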